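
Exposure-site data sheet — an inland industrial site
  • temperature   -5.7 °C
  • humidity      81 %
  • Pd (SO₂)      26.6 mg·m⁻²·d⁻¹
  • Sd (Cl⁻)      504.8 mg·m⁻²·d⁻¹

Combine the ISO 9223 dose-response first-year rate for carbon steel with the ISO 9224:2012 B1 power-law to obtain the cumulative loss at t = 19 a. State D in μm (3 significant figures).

carbon steel: T≤10 °C ⇒ hinge +0.150·(-5.7−10) = -2.3550
  SO₂ term: 1.77·26.6^0.52·exp(0.02·81-2.3550) = 4.674
  Sd branch = 0.102·Sd^0.62·e^(0.033·RH+0.04·T) = 55.77 μm/a
  r_corr = 4.674 + 55.77 = 60.44 μm/a
ISO 9224: D(t) = r_corr · t^b with b = 0.523 (carbon steel, B1)
  D(19) = 60.44 × 19^0.523 = 60.44 × 4.664 = 281.9 μm

D(19) = 282 μm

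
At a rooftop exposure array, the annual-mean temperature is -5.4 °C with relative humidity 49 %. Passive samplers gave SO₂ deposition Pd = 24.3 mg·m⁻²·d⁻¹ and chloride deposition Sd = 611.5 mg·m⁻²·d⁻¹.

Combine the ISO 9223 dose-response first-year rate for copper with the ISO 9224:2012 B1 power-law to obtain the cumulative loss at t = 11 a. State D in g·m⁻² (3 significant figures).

D(11) = 12.9 g·m⁻²

copper: temperature factor f = +0.126·(-15.4) = -1.9404
  Pd branch = 0.0053·Pd^0.26·e^(0.059·RH+f) = 0.03143 μm/a
  Sd branch = 0.01025·Sd^0.27·e^(0.036·RH+0.049·T) = 0.2596 μm/a
  r_corr = 0.03143 + 0.2596 = 0.291 μm/a
Power-law: D(11) = r_corr · 11^0.667
  D(11) = 0.291 × 11^0.667 = 0.291 × 4.95 = 1.44 μm
  Mass loss = 1.44 μm × 8.96 g/cm³ = 12.91 g·m⁻²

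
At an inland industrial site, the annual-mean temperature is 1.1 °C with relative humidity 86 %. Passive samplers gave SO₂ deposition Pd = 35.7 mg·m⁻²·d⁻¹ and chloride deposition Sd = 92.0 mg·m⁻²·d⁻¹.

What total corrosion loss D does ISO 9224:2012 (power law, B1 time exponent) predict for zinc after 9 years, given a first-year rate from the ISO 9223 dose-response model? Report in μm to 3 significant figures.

zinc: f(T) = +0.038·(T−10) [T≤10 °C] = -0.3382
  SO₂ term: 0.0129·35.7^0.44·exp(0.046·86-0.3382) = 2.317
  Cl⁻ term: 0.0175·92.0^0.57·exp(0.008·86+0.085·1.1) = 0.5033
  sum: 2.317 + 0.5033 → r_corr = 2.82 μm/a
ISO 9224: D(t) = r_corr · t^b with b = 0.813 (zinc, B1)
  D(9) = 2.82 × 9^0.813 = 2.82 × 5.968 = 16.83 μm

D(9) = 16.8 μm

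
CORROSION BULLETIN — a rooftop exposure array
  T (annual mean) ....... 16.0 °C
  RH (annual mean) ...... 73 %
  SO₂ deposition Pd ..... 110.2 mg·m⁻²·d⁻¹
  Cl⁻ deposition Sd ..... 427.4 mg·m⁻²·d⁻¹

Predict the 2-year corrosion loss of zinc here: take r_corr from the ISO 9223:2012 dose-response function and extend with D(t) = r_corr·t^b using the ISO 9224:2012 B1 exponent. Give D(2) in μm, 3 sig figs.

D(2) = 10.2 μm

zinc: temperature factor f = -0.071·(6.0) = -0.4260
  Pd branch = 0.0129·Pd^0.44·e^(0.046·RH+f) = 1.916 μm/a
  Cl⁻ term: 0.0175·427.4^0.57·exp(0.008·73+0.085·16.0) = 3.863
  r_corr = 1.916 + 3.863 = 5.779 μm/a
Long-term exponent b (ISO 9224 Table 2, B1) = 0.813
  D(2) = 5.779 × 2^0.813 = 5.779 × 1.757 = 10.15 μm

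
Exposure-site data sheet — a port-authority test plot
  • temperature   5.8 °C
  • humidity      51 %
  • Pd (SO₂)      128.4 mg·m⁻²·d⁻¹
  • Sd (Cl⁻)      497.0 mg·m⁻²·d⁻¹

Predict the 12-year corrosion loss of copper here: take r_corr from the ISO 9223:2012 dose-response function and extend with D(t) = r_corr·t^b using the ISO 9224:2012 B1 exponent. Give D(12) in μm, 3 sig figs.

copper: T≤10 °C ⇒ hinge +0.126·(5.8−10) = -0.5292
  SO₂ term: 0.0053·128.4^0.26·exp(0.059·51-0.5292) = 0.2236
  Cl⁻ term: 0.01025·497.0^0.27·exp(0.036·51+0.049·5.8) = 0.4566
  sum: 0.2236 + 0.4566 → r_corr = 0.6802 μm/a
ISO 9224: D(t) = r_corr · t^b with b = 0.667 (copper, B1)
  D(12) = 0.6802 × 12^0.667 = 0.6802 × 5.246 = 3.568 μm

D(12) = 3.57 μm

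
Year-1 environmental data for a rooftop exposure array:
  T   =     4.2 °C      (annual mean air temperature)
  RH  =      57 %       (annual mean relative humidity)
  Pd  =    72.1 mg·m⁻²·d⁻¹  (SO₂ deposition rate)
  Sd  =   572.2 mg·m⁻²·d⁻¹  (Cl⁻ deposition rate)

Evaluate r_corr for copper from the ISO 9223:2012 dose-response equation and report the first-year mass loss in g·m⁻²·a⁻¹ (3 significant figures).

copper: T≤10 °C ⇒ hinge +0.126·(4.2−10) = -0.7308
  Pd branch = 0.0053·Pd^0.26·e^(0.059·RH+f) = 0.2241 μm/a
  Cl⁻ term: 0.01025·572.2^0.27·exp(0.036·57+0.049·4.2) = 0.5443
  sum: 0.2241 + 0.5443 → r_corr = 0.7684 μm/a
Convert to mass loss: 0.7684 μm/a × 8.96 g/cm³ = 6.885 g·m⁻²·a⁻¹

r_corr = 6.88 g·m⁻²·a⁻¹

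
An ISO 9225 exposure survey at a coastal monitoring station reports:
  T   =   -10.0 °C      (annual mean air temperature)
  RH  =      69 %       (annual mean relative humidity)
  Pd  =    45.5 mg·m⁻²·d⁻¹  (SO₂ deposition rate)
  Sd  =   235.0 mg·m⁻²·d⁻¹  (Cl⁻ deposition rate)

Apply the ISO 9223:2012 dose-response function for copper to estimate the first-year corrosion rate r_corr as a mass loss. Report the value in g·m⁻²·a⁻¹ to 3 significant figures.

copper: temperature factor f = +0.126·(-20.0) = -2.5200
  Pd branch = 0.0053·Pd^0.26·e^(0.059·RH+f) = 0.06744 μm/a
  Cl⁻ term: 0.01025·235.0^0.27·exp(0.036·69+0.049·-10.0) = 0.3288
  r_corr = 0.06744 + 0.3288 = 0.3962 μm/a
Convert to mass loss: 0.3962 μm/a × 8.96 g/cm³ = 3.55 g·m⁻²·a⁻¹

r_corr = 3.55 g·m⁻²·a⁻¹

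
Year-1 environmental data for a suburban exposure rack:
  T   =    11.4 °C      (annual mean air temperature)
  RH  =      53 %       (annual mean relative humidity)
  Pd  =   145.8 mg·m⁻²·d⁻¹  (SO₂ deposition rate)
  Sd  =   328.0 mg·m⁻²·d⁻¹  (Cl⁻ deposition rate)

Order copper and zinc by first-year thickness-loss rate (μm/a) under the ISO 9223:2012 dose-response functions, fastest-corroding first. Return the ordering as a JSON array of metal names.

copper: temperature factor f = -0.080·(1.4) = -0.1120
  Pd branch = 0.0053·Pd^0.26·e^(0.059·RH+f) = 0.3947 μm/a
  Cl⁻ term: 0.01025·328.0^0.27·exp(0.036·53+0.049·11.4) = 0.5771
  sum: 0.3947 + 0.5771 → r_corr = 0.9718 μm/a
zinc: f(T) = -0.071·(T−10) [T>10 °C] = -0.0994
  Pd branch = 0.0129·Pd^0.44·e^(0.046·RH+f) = 1.198 μm/a
  Sd branch = 0.0175·Sd^0.57·e^(0.008·RH+0.085·T) = 1.915 μm/a
  r_corr = 1.198 + 1.915 = 3.112 μm/a
Ordering by μm/a: zinc (3.11) > copper (0.972)

["zinc", "copper"]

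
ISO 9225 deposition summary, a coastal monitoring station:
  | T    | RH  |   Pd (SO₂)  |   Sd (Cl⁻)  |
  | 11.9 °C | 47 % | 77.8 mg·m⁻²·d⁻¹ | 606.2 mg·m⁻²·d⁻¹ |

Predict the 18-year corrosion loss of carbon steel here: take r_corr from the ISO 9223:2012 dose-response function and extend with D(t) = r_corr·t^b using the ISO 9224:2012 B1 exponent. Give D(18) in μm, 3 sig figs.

carbon steel: temperature factor f = -0.054·(1.9) = -0.1026
  Pd branch = 1.77·Pd^0.52·e^(0.02·RH+f) = 39.35 μm/a
  Sd branch = 0.102·Sd^0.62·e^(0.033·RH+0.04·T) = 41.13 μm/a
  sum: 39.35 + 41.13 → r_corr = 80.48 μm/a
Long-term exponent b (ISO 9224 Table 2, B1) = 0.523
  D(18) = 80.48 × 18^0.523 = 80.48 × 4.534 = 364.9 μm

D(18) = 365 μm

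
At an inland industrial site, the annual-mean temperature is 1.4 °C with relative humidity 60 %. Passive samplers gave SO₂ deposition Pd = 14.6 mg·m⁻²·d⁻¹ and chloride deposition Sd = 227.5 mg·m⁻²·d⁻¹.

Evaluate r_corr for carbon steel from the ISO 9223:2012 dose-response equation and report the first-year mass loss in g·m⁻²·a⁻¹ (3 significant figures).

carbon steel: f(T) = +0.150·(T−10) [T≤10 °C] = -1.2900
  SO₂ term: 1.77·14.6^0.52·exp(0.02·60-1.2900) = 6.522
  Cl⁻ term: 0.102·227.5^0.62·exp(0.033·60+0.04·1.4) = 22.6
  r_corr = 6.522 + 22.6 = 29.12 μm/a
Convert to mass loss: 29.12 μm/a × 7.85 g/cm³ = 228.6 g·m⁻²·a⁻¹

r_corr = 229 g·m⁻²·a⁻¹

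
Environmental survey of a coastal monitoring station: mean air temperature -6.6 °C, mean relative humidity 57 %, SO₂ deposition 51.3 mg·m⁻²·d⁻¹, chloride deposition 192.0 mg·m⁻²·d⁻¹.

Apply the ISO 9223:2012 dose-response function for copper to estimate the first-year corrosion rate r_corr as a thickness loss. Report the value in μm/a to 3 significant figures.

copper: T≤10 °C ⇒ hinge +0.126·(-6.6−10) = -2.0916
  Pd branch = 0.0053·Pd^0.26·e^(0.059·RH+f) = 0.05261 μm/a
  Sd branch = 0.01025·Sd^0.27·e^(0.036·RH+0.049·T) = 0.2387 μm/a
  r_corr = 0.05261 + 0.2387 = 0.2914 μm/a

r_corr = 0.291 μm/a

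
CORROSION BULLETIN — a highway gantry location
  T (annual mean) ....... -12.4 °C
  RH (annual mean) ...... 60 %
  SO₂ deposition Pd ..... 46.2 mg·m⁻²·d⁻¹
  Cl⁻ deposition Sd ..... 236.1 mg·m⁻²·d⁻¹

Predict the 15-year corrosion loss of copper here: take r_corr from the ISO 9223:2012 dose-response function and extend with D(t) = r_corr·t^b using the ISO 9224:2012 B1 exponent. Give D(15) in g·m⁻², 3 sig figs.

copper: f(T) = +0.126·(T−10) [T≤10 °C] = -2.8224
  Pd branch = 0.0053·Pd^0.26·e^(0.059·RH+f) = 0.02943 μm/a
  Sd branch = 0.01025·Sd^0.27·e^(0.036·RH+0.049·T) = 0.2117 μm/a
  sum: 0.02943 + 0.2117 → r_corr = 0.2411 μm/a
Long-term exponent b (ISO 9224 Table 2, B1) = 0.667
  D(15) = 0.2411 × 15^0.667 = 0.2411 × 6.088 = 1.468 μm
  Mass loss = 1.468 μm × 8.96 g/cm³ = 13.15 g·m⁻²

D(15) = 13.2 g·m⁻²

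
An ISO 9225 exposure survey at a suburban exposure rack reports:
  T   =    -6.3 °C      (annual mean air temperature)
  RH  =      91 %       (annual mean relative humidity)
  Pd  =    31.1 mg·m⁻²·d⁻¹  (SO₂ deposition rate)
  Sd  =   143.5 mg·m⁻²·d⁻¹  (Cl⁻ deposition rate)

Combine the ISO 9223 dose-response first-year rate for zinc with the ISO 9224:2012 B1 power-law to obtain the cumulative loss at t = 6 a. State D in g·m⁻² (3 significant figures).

D(6) = 74.5 g·m⁻²

zinc: f(T) = +0.038·(T−10) [T≤10 °C] = -0.6194
  SO₂ term: 0.0129·31.1^0.44·exp(0.046·91-0.6194) = 2.072
  Sd branch = 0.0175·Sd^0.57·e^(0.008·RH+0.085·T) = 0.3598 μm/a
  sum: 2.072 + 0.3598 → r_corr = 2.432 μm/a
Power-law: D(6) = r_corr · 6^0.813
  D(6) = 2.432 × 6^0.813 = 2.432 × 4.292 = 10.44 μm
  Mass loss = 10.44 μm × 7.14 g/cm³ = 74.51 g·m⁻²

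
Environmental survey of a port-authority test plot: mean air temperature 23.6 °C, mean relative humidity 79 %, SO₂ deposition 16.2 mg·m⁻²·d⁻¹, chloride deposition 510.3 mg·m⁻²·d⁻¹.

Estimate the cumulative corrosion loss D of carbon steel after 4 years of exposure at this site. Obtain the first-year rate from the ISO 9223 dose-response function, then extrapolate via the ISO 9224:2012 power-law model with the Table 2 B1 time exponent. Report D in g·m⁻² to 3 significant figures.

D(4) = 3.03e+03 g·m⁻²

carbon steel: temperature factor f = -0.054·(13.6) = -0.7344
  SO₂ term: 1.77·16.2^0.52·exp(0.02·79-0.7344) = 17.55
  Cl⁻ term: 0.102·510.3^0.62·exp(0.033·79+0.04·23.6) = 169.7
  r_corr = 17.55 + 169.7 = 187.2 μm/a
Power-law: D(4) = r_corr · 4^0.523
  D(4) = 187.2 × 4^0.523 = 187.2 × 2.065 = 386.6 μm
  Mass loss = 386.6 μm × 7.85 g/cm³ = 3035 g·m⁻²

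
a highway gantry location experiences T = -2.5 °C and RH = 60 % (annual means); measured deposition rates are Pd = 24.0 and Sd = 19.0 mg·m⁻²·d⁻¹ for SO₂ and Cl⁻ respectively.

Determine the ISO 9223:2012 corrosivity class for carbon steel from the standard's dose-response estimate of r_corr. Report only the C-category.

C2

carbon steel: f(T) = +0.150·(T−10) [T≤10 °C] = -1.8750
  Pd branch = 1.77·Pd^0.52·e^(0.02·RH+f) = 4.705 μm/a
  Cl⁻ term: 0.102·19.0^0.62·exp(0.033·60+0.04·-2.5) = 4.149
  r_corr = 4.705 + 4.149 = 8.853 μm/a
ISO 9223 Table 2 (carbon steel): 1.3 < 8.85 ≤ 25 μm/a ⇒ C2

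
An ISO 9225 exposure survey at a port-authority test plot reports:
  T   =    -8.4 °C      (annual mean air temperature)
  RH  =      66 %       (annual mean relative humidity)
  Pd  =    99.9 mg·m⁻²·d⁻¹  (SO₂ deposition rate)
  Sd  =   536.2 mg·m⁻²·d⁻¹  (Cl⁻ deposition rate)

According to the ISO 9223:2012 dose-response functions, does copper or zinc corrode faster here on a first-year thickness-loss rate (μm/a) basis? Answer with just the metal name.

zinc

copper: f(T) = +0.126·(T−10) [T≤10 °C] = -2.3184
  Pd branch = 0.0053·Pd^0.26·e^(0.059·RH+f) = 0.08481 μm/a
  Cl⁻ term: 0.01025·536.2^0.27·exp(0.036·66+0.049·-8.4) = 0.3988
  sum: 0.08481 + 0.3988 → r_corr = 0.4836 μm/a
zinc: T≤10 °C ⇒ hinge +0.038·(-8.4−10) = -0.6992
  SO₂ term: 0.0129·99.9^0.44·exp(0.046·66-0.6992) = 1.012
  Sd branch = 0.0175·Sd^0.57·e^(0.008·RH+0.085·T) = 0.5224 μm/a
  sum: 1.012 + 0.5224 → r_corr = 1.535 μm/a
Ordering by μm/a: zinc (1.53) > copper (0.484)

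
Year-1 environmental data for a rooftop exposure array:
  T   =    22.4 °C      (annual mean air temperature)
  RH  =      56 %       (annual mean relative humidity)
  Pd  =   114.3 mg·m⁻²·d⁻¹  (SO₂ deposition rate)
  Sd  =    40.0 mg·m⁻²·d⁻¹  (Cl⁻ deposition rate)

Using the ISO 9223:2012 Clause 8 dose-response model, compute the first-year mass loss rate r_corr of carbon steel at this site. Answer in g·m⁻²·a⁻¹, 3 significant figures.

r_corr = 379 g·m⁻²·a⁻¹

carbon steel: temperature factor f = -0.054·(12.4) = -0.6696
  sulphur-dioxide contribution → 32.64 μm/a
  chloride contribution → 15.62 μm/a
  total first-year rate 48.26 μm/a
Convert to mass loss: 48.26 μm/a × 7.85 g/cm³ = 378.8 g·m⁻²·a⁻¹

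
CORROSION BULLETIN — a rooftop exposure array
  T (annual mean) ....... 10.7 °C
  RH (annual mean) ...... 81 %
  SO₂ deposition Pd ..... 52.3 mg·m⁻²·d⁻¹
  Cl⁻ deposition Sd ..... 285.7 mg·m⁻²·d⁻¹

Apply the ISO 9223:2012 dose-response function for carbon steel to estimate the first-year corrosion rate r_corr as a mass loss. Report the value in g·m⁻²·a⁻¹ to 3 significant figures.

r_corr = 1.12e+03 g·m⁻²·a⁻¹

carbon steel: temperature factor f = -0.054·(0.7) = -0.0378
  SO₂ term: 1.77·52.3^0.52·exp(0.02·81-0.0378) = 67.41
  Cl⁻ term: 0.102·285.7^0.62·exp(0.033·81+0.04·10.7) = 75.51
  r_corr = 67.41 + 75.51 = 142.9 μm/a
Convert to mass loss: 142.9 μm/a × 7.85 g/cm³ = 1122 g·m⁻²·a⁻¹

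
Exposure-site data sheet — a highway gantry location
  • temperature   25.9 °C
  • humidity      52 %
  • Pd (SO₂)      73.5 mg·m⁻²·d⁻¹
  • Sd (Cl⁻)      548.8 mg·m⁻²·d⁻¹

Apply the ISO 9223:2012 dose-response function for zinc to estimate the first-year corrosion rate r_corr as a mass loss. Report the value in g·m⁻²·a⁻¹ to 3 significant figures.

zinc: temperature factor f = -0.071·(15.9) = -1.1289
  Pd branch = 0.0129·Pd^0.44·e^(0.046·RH+f) = 0.3022 μm/a
  Sd branch = 0.0175·Sd^0.57·e^(0.008·RH+0.085·T) = 8.735 μm/a
  sum: 0.3022 + 8.735 → r_corr = 9.037 μm/a
Convert to mass loss: 9.037 μm/a × 7.14 g/cm³ = 64.53 g·m⁻²·a⁻¹

r_corr = 64.5 g·m⁻²·a⁻¹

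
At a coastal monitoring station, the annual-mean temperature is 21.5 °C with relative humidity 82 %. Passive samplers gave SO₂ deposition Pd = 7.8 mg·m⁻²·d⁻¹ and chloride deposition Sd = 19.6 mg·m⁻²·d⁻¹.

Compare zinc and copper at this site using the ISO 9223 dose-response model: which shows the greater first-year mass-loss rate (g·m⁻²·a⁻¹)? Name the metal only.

copper

zinc: temperature factor f = -0.071·(11.5) = -0.8165
  Pd branch = 0.0129·Pd^0.44·e^(0.046·RH+f) = 0.6119 μm/a
  Cl⁻ term: 0.0175·19.6^0.57·exp(0.008·82+0.085·21.5) = 1.143
  sum: 0.6119 + 1.143 → r_corr = 1.755 μm/a
  mass loss = 1.755 μm/a × 7.14 g/cm³ = 12.53 g·m⁻²·a⁻¹
copper: T>10 °C ⇒ hinge -0.080·(21.5−10) = -0.9200
  SO₂ term: 0.0053·7.8^0.26·exp(0.059·82-0.9200) = 0.4548
  Sd branch = 0.01025·Sd^0.27·e^(0.036·RH+0.049·T) = 1.257 μm/a
  r_corr = 0.4548 + 1.257 = 1.711 μm/a
  mass loss = 1.711 μm/a × 8.96 g/cm³ = 15.33 g·m⁻²·a⁻¹
Ordering by g·m⁻²·a⁻¹: copper (15.3) > zinc (12.5)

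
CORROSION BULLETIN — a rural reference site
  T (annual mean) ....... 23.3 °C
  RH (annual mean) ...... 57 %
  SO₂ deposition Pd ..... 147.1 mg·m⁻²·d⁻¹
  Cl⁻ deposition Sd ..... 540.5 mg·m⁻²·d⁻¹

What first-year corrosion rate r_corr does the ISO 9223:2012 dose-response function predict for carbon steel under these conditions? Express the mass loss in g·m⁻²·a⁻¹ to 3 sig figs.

carbon steel: T>10 °C ⇒ hinge -0.054·(23.3−10) = -0.7182
  sulphur-dioxide contribution → 36.17 μm/a
  chloride contribution → 84.06 μm/a
  ⇒ r_corr(carbon steel) = 120.2 μm/a
Convert to mass loss: 120.2 μm/a × 7.85 g/cm³ = 943.8 g·m⁻²·a⁻¹

r_corr = 944 g·m⁻²·a⁻¹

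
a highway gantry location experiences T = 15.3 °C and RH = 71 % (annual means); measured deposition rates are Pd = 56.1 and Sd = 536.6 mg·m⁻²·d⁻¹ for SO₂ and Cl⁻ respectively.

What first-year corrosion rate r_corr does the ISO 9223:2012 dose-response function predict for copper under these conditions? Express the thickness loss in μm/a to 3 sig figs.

copper: temperature factor f = -0.080·(5.3) = -0.4240
  SO₂ term: 0.0053·56.1^0.26·exp(0.059·71-0.4240) = 0.6518
  Sd branch = 0.01025·Sd^0.27·e^(0.036·RH+0.049·T) = 1.525 μm/a
  r_corr = 0.6518 + 1.525 = 2.177 μm/a

r_corr = 2.18 μm/a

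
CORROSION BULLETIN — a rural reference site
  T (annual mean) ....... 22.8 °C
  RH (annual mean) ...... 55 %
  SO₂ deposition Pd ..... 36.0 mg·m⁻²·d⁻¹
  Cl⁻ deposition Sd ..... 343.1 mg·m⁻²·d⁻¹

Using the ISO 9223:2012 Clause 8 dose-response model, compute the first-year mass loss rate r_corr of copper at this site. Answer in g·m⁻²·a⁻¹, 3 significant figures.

copper: temperature factor f = -0.080·(12.8) = -1.0240
  SO₂ term: 0.0053·36.0^0.26·exp(0.059·55-1.0240) = 0.124
  Cl⁻ term: 0.01025·343.1^0.27·exp(0.036·55+0.049·22.8) = 1.097
  r_corr = 0.124 + 1.097 = 1.221 μm/a
Convert to mass loss: 1.221 μm/a × 8.96 g/cm³ = 10.94 g·m⁻²·a⁻¹

r_corr = 10.9 g·m⁻²·a⁻¹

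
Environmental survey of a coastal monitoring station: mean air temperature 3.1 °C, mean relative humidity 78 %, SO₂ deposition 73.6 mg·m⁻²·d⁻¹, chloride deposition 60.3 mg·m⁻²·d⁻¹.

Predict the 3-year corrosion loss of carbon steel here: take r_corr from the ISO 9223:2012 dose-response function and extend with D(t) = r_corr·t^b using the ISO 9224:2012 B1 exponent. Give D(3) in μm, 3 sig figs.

D(3) = 83.9 μm

carbon steel: temperature factor f = +0.150·(-6.9) = -1.0350
  sulphur-dioxide contribution → 27.97 μm/a
  chloride contribution → 19.24 μm/a
  total first-year rate 47.21 μm/a
Power-law: D(3) = r_corr · 3^0.523
  D(3) = 47.21 × 3^0.523 = 47.21 × 1.776 = 83.86 μm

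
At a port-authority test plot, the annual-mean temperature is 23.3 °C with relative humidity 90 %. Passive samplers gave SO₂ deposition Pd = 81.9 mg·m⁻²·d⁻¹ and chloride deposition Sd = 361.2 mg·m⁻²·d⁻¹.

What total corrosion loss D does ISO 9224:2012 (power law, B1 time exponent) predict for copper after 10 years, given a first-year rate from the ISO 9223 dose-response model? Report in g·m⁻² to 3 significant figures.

copper: temperature factor f = -0.080·(13.3) = -1.0640
  sulphur-dioxide contribution → 1.163 μm/a
  chloride contribution → 4.02 μm/a
  total first-year rate 5.184 μm/a
Power-law: D(10) = r_corr · 10^0.667
  D(10) = 5.184 × 10^0.667 = 5.184 × 4.645 = 24.08 μm
  Mass loss = 24.08 μm × 8.96 g/cm³ = 215.8 g·m⁻²

D(10) = 216 g·m⁻²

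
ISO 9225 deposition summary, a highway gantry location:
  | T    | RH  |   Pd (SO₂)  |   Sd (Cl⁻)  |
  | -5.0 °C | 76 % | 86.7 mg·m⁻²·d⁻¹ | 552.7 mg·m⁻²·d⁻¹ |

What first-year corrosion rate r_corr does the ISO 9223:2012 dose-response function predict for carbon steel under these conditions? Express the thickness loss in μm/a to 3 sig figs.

carbon steel: T≤10 °C ⇒ hinge +0.150·(-5.0−10) = -2.2500
  SO₂ term: 1.77·86.7^0.52·exp(0.02·76-2.2500) = 8.684
  Cl⁻ term: 0.102·552.7^0.62·exp(0.033·76+0.04·-5.0) = 51.44
  sum: 8.684 + 51.44 → r_corr = 60.12 μm/a

r_corr = 60.1 μm/a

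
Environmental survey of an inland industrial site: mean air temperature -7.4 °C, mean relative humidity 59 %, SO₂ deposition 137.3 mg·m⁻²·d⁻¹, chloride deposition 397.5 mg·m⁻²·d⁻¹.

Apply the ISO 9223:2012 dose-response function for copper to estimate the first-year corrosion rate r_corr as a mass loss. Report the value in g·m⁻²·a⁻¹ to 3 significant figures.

r_corr = 3.31 g·m⁻²·a⁻¹

copper: temperature factor f = +0.126·(-17.4) = -2.1924
  sulphur-dioxide contribution → 0.06914 μm/a
  chloride contribution → 0.3003 μm/a
  ⇒ r_corr(copper) = 0.3694 μm/a
Convert to mass loss: 0.3694 μm/a × 8.96 g/cm³ = 3.31 g·m⁻²·a⁻¹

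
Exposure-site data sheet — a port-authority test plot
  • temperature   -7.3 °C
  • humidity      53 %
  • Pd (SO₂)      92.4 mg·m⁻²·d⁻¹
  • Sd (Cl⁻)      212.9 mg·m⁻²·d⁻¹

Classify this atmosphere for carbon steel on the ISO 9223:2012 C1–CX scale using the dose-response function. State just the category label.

C2

carbon steel: temperature factor f = +0.150·(-17.3) = -2.5950
  SO₂ term: 1.77·92.4^0.52·exp(0.02·53-2.5950) = 4.013
  Sd branch = 0.102·Sd^0.62·e^(0.033·RH+0.04·T) = 12.16 μm/a
  r_corr = 4.013 + 12.16 = 16.17 μm/a
ISO 9223 Table 2 (carbon steel): 1.3 < 16.2 ≤ 25 μm/a ⇒ C2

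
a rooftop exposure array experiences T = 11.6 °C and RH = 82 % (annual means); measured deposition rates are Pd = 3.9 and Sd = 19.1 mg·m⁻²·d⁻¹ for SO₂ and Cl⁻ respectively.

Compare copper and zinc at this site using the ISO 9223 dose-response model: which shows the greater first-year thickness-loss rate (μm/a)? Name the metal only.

copper: T>10 °C ⇒ hinge -0.080·(11.6−10) = -0.1280
  Pd branch = 0.0053·Pd^0.26·e^(0.059·RH+f) = 0.8385 μm/a
  Cl⁻ term: 0.01025·19.1^0.27·exp(0.036·82+0.049·11.6) = 0.7682
  sum: 0.8385 + 0.7682 → r_corr = 1.607 μm/a
zinc: f(T) = -0.071·(T−10) [T>10 °C] = -0.1136
  Pd branch = 0.0129·Pd^0.44·e^(0.046·RH+f) = 0.9109 μm/a
  Sd branch = 0.0175·Sd^0.57·e^(0.008·RH+0.085·T) = 0.4857 μm/a
  r_corr = 0.9109 + 0.4857 = 1.397 μm/a
Ordering by μm/a: copper (1.61) > zinc (1.4)

copper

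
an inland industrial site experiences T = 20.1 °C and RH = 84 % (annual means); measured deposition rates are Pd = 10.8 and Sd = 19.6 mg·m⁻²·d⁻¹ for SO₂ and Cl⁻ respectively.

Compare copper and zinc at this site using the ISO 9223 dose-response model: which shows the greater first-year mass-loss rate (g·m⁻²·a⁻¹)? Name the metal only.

copper: f(T) = -0.080·(T−10) [T>10 °C] = -0.8080
  sulphur-dioxide contribution → 0.6229 μm/a
  chloride contribution → 1.261 μm/a
  total first-year rate 1.884 μm/a
  mass loss = 1.884 μm/a × 8.96 g/cm³ = 16.88 g·m⁻²·a⁻¹
zinc: f(T) = -0.071·(T−10) [T>10 °C] = -0.7171
  sulphur-dioxide contribution → 0.855 μm/a
  chloride contribution → 1.031 μm/a
  ⇒ r_corr(zinc) = 1.887 μm/a
  mass loss = 1.887 μm/a × 7.14 g/cm³ = 13.47 g·m⁻²·a⁻¹
Ordering by g·m⁻²·a⁻¹: copper (16.9) > zinc (13.5)

copper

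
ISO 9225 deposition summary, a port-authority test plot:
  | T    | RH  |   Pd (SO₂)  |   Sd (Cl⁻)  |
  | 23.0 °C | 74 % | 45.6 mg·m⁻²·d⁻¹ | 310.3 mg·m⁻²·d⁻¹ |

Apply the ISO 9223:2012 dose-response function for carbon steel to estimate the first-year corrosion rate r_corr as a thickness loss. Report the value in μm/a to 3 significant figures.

carbon steel: temperature factor f = -0.054·(13.0) = -0.7020
  sulphur-dioxide contribution → 28.09 μm/a
  chloride contribution → 103.2 μm/a
  total first-year rate 131.3 μm/a

r_corr = 131 μm/a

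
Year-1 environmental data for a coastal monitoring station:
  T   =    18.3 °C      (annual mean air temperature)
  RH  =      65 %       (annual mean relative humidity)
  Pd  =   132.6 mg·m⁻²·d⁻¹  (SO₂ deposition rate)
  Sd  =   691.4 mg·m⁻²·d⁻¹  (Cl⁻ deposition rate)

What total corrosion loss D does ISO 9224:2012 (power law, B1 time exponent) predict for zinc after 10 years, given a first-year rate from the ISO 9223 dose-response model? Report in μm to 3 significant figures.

zinc: temperature factor f = -0.071·(8.3) = -0.5893
  sulphur-dioxide contribution → 1.222 μm/a
  chloride contribution → 5.795 μm/a
  ⇒ r_corr(zinc) = 7.017 μm/a
Power-law: D(10) = r_corr · 10^0.813
  D(10) = 7.017 × 10^0.813 = 7.017 × 6.501 = 45.62 μm

D(10) = 45.6 μm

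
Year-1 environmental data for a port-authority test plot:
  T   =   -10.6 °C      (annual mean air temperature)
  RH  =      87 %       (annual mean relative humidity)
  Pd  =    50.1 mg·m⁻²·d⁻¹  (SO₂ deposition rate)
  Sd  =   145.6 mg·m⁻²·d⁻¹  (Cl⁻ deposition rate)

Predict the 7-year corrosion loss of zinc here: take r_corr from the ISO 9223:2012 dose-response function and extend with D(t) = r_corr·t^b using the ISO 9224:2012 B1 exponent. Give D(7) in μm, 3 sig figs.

D(7) = 9.97 μm

zinc: f(T) = +0.038·(T−10) [T≤10 °C] = -0.7828
  SO₂ term: 0.0129·50.1^0.44·exp(0.046·87-0.7828) = 1.806
  Sd branch = 0.0175·Sd^0.57·e^(0.008·RH+0.085·T) = 0.2438 μm/a
  r_corr = 1.806 + 0.2438 = 2.049 μm/a
Long-term exponent b (ISO 9224 Table 2, B1) = 0.813
  D(7) = 2.049 × 7^0.813 = 2.049 × 4.865 = 9.969 μm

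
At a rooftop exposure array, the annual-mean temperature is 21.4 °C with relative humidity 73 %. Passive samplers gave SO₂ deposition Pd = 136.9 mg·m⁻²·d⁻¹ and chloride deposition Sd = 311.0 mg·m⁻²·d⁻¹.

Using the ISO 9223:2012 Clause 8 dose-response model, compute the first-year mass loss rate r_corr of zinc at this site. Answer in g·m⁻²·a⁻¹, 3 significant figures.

r_corr = 46.7 g·m⁻²·a⁻¹

zinc: T>10 °C ⇒ hinge -0.071·(21.4−10) = -0.8094
  sulphur-dioxide contribution → 1.437 μm/a
  chloride contribution → 5.099 μm/a
  ⇒ r_corr(zinc) = 6.536 μm/a
Convert to mass loss: 6.536 μm/a × 7.14 g/cm³ = 46.67 g·m⁻²·a⁻¹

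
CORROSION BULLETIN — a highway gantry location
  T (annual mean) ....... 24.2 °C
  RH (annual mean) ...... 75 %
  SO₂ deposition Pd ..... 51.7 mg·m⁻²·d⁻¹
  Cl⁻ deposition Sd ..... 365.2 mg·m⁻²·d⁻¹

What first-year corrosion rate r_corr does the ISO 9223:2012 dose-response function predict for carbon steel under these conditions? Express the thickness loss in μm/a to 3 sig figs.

r_corr = 152 μm/a

carbon steel: temperature factor f = -0.054·(14.2) = -0.7668
  SO₂ term: 1.77·51.7^0.52·exp(0.02·75-0.7668) = 28.67
  Sd branch = 0.102·Sd^0.62·e^(0.033·RH+0.04·T) = 123.8 μm/a
  sum: 28.67 + 123.8 → r_corr = 152.4 μm/a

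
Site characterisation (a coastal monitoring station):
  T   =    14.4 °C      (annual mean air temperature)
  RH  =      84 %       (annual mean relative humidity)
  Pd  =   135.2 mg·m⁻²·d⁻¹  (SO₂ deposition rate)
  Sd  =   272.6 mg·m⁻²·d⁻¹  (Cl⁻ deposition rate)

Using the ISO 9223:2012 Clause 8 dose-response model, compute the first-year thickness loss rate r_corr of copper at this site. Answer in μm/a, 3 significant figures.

copper: T>10 °C ⇒ hinge -0.080·(14.4−10) = -0.3520
  SO₂ term: 0.0053·135.2^0.26·exp(0.059·84-0.3520) = 1.896
  Sd branch = 0.01025·Sd^0.27·e^(0.036·RH+0.049·T) = 1.941 μm/a
  sum: 1.896 + 1.941 → r_corr = 3.837 μm/a

r_corr = 3.84 μm/a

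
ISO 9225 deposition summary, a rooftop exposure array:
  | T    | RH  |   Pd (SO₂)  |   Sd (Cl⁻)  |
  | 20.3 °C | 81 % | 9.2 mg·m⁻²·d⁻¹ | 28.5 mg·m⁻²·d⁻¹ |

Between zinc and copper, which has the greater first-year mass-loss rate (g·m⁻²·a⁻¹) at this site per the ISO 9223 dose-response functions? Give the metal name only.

zinc: temperature factor f = -0.071·(10.3) = -0.7313
  sulphur-dioxide contribution → 0.6843 μm/a
  chloride contribution → 1.268 μm/a
  total first-year rate 1.952 μm/a
  mass loss = 1.952 μm/a × 7.14 g/cm³ = 13.94 g·m⁻²·a⁻¹
copper: T>10 °C ⇒ hinge -0.080·(20.3−10) = -0.8240
  sulphur-dioxide contribution → 0.4926 μm/a
  chloride contribution → 1.265 μm/a
  total first-year rate 1.757 μm/a
  mass loss = 1.757 μm/a × 8.96 g/cm³ = 15.74 g·m⁻²·a⁻¹
Ordering by g·m⁻²·a⁻¹: copper (15.7) > zinc (13.9)

copper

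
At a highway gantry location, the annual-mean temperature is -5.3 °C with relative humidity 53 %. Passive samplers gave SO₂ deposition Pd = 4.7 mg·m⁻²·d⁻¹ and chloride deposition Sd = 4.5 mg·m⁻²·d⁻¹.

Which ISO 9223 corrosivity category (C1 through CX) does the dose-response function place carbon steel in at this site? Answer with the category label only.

carbon steel: f(T) = +0.150·(T−10) [T≤10 °C] = -2.2950
  SO₂ term: 1.77·4.7^0.52·exp(0.02·53-2.2950) = 1.151
  Cl⁻ term: 0.102·4.5^0.62·exp(0.033·53+0.04·-5.3) = 1.205
  sum: 1.151 + 1.205 → r_corr = 2.356 μm/a
2.36 μm/a falls in (1.3, 25] for carbon steel → category C2

C2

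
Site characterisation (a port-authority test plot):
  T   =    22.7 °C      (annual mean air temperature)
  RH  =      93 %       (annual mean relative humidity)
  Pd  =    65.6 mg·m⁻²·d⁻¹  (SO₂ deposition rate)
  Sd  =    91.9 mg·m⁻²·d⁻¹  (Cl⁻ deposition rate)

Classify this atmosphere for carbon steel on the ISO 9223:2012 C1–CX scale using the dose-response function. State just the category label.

carbon steel: temperature factor f = -0.054·(12.7) = -0.6858
  SO₂ term: 1.77·65.6^0.52·exp(0.02·93-0.6858) = 50.43
  Sd branch = 0.102·Sd^0.62·e^(0.033·RH+0.04·T) = 89.75 μm/a
  sum: 50.43 + 89.75 → r_corr = 140.2 μm/a
ISO 9223 Table 2 (carbon steel): 80 < 140 ≤ 200 μm/a ⇒ C5

C5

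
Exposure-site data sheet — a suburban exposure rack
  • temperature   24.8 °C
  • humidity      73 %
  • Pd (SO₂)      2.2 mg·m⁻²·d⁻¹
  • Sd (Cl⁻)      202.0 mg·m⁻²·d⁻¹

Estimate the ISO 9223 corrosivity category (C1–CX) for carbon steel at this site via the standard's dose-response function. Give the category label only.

C5

carbon steel: temperature factor f = -0.054·(14.8) = -0.7992
  sulphur-dioxide contribution → 5.164 μm/a
  chloride contribution → 82.22 μm/a
  ⇒ r_corr(carbon steel) = 87.38 μm/a
Category bounds: 80…200 μm/a bracket r_corr ⇒ C5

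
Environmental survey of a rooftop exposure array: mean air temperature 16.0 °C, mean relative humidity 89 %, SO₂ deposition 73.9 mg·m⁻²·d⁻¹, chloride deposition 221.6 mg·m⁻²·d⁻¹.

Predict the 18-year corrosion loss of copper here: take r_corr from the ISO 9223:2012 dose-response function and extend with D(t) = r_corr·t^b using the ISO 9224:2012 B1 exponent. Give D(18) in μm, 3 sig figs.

copper: f(T) = -0.080·(T−10) [T>10 °C] = -0.4800
  sulphur-dioxide contribution → 1.915 μm/a
  chloride contribution → 2.377 μm/a
  ⇒ r_corr(copper) = 4.292 μm/a
Power-law: D(18) = r_corr · 18^0.667
  D(18) = 4.292 × 18^0.667 = 4.292 × 6.875 = 29.5 μm

D(18) = 29.5 μm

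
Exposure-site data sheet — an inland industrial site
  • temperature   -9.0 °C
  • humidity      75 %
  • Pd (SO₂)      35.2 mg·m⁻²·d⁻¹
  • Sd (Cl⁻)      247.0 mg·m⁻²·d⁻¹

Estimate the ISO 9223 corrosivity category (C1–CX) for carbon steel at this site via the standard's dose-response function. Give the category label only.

C3

carbon steel: f(T) = +0.150·(T−10) [T≤10 °C] = -2.8500
  Pd branch = 1.77·Pd^0.52·e^(0.02·RH+f) = 2.923 μm/a
  Sd branch = 0.102·Sd^0.62·e^(0.033·RH+0.04·T) = 25.74 μm/a
  sum: 2.923 + 25.74 → r_corr = 28.66 μm/a
28.7 μm/a falls in (25, 50] for carbon steel → category C3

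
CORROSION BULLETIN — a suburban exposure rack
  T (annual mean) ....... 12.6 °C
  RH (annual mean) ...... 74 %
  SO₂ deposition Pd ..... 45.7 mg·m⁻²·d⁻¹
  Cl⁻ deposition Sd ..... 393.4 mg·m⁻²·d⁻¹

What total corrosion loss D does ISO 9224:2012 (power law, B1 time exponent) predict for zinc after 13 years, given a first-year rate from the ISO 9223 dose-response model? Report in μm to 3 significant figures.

zinc: T>10 °C ⇒ hinge -0.071·(12.6−10) = -0.1846
  Pd branch = 0.0129·Pd^0.44·e^(0.046·RH+f) = 1.734 μm/a
  Cl⁻ term: 0.0175·393.4^0.57·exp(0.008·74+0.085·12.6) = 2.782
  r_corr = 1.734 + 2.782 = 4.516 μm/a
Long-term exponent b (ISO 9224 Table 2, B1) = 0.813
  D(13) = 4.516 × 13^0.813 = 4.516 × 8.047 = 36.34 μm

D(13) = 36.3 μm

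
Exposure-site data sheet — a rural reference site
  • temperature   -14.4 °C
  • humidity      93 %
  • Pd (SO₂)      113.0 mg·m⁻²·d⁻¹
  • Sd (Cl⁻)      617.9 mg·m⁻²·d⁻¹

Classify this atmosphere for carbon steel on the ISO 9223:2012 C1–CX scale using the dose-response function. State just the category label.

carbon steel: T≤10 °C ⇒ hinge +0.150·(-14.4−10) = -3.6600
  sulphur-dioxide contribution → 3.419 μm/a
  chloride contribution → 66.32 μm/a
  total first-year rate 69.74 μm/a
Category bounds: 50…80 μm/a bracket r_corr ⇒ C4

C4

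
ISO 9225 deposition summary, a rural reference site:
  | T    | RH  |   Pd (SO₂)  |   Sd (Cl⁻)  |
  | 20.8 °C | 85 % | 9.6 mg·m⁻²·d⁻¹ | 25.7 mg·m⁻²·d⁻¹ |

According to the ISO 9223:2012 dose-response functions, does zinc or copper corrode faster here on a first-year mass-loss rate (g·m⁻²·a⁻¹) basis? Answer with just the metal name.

zinc: f(T) = -0.071·(T−10) [T>10 °C] = -0.7668
  sulphur-dioxide contribution → 0.8088 μm/a
  chloride contribution → 1.288 μm/a
  total first-year rate 2.097 μm/a
  mass loss = 2.097 μm/a × 7.14 g/cm³ = 14.97 g·m⁻²·a⁻¹
copper: f(T) = -0.080·(T−10) [T>10 °C] = -0.8640
  sulphur-dioxide contribution → 0.6059 μm/a
  chloride contribution → 1.455 μm/a
  ⇒ r_corr(copper) = 2.061 μm/a
  mass loss = 2.061 μm/a × 8.96 g/cm³ = 18.47 g·m⁻²·a⁻¹
Ordering by g·m⁻²·a⁻¹: copper (18.5) > zinc (15)

copper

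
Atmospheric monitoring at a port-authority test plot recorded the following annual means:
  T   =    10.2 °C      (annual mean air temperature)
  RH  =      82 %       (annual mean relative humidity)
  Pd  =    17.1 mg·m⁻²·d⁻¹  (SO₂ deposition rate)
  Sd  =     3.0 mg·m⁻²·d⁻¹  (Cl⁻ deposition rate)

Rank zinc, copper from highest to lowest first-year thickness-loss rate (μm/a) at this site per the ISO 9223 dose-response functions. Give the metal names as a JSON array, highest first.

zinc: f(T) = -0.071·(T−10) [T>10 °C] = -0.0142
  SO₂ term: 0.0129·17.1^0.44·exp(0.046·82-0.0142) = 1.928
  Cl⁻ term: 0.0175·3.0^0.57·exp(0.008·82+0.085·10.2) = 0.1501
  r_corr = 1.928 + 0.1501 = 2.078 μm/a
copper: temperature factor f = -0.080·(0.2) = -0.0160
  Pd branch = 0.0053·Pd^0.26·e^(0.059·RH+f) = 1.377 μm/a
  Cl⁻ term: 0.01025·3.0^0.27·exp(0.036·82+0.049·10.2) = 0.4352
  sum: 1.377 + 0.4352 → r_corr = 1.812 μm/a
Ordering by μm/a: zinc (2.08) > copper (1.81)

["zinc", "copper"]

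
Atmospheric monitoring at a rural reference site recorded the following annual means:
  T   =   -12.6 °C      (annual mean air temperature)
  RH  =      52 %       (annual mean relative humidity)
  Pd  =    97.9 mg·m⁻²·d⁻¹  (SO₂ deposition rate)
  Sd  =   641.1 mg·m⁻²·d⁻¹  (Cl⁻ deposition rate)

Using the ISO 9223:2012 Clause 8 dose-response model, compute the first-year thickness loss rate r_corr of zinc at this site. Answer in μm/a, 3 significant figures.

r_corr = 0.811 μm/a

zinc: T≤10 °C ⇒ hinge +0.038·(-12.6−10) = -0.8588
  sulphur-dioxide contribution → 0.4492 μm/a
  chloride contribution → 0.3618 μm/a
  total first-year rate 0.811 μm/a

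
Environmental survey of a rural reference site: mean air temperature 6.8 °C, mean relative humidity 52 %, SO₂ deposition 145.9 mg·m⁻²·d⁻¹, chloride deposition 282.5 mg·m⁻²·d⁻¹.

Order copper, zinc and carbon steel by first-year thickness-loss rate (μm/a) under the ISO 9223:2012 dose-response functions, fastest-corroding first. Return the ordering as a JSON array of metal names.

["carbon steel", "zinc", "copper"]

copper: f(T) = +0.126·(T−10) [T≤10 °C] = -0.4032
  SO₂ term: 0.0053·145.9^0.26·exp(0.059·52-0.4032) = 0.2781
  Cl⁻ term: 0.01025·282.5^0.27·exp(0.036·52+0.049·6.8) = 0.4268
  sum: 0.2781 + 0.4268 → r_corr = 0.7049 μm/a
zinc: f(T) = +0.038·(T−10) [T≤10 °C] = -0.1216
  SO₂ term: 0.0129·145.9^0.44·exp(0.046·52-0.1216) = 1.119
  Sd branch = 0.0175·Sd^0.57·e^(0.008·RH+0.085·T) = 1.18 μm/a
  r_corr = 1.119 + 1.18 = 2.299 μm/a
carbon steel: T≤10 °C ⇒ hinge +0.150·(6.8−10) = -0.4800
  Pd branch = 1.77·Pd^0.52·e^(0.02·RH+f) = 41.35 μm/a
  Cl⁻ term: 0.102·282.5^0.62·exp(0.033·52+0.04·6.8) = 24.64
  r_corr = 41.35 + 24.64 = 65.99 μm/a
Ordering by μm/a: carbon steel (66) > zinc (2.3) > copper (0.705)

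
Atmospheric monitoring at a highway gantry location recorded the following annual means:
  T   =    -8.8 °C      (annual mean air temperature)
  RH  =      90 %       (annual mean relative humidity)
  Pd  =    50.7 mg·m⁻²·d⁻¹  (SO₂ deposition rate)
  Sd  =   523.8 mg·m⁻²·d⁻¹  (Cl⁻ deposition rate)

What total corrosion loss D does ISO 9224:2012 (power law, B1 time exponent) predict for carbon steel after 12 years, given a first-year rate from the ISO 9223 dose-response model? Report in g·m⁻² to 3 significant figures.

D(12) = 2.09e+03 g·m⁻²

carbon steel: T≤10 °C ⇒ hinge +0.150·(-8.8−10) = -2.8200
  SO₂ term: 1.77·50.7^0.52·exp(0.02·90-2.8200) = 4.916
  Cl⁻ term: 0.102·523.8^0.62·exp(0.033·90+0.04·-8.8) = 67.84
  r_corr = 4.916 + 67.84 = 72.75 μm/a
Power-law: D(12) = r_corr · 12^0.523
  D(12) = 72.75 × 12^0.523 = 72.75 × 3.668 = 266.8 μm
  Mass loss = 266.8 μm × 7.85 g/cm³ = 2095 g·m⁻²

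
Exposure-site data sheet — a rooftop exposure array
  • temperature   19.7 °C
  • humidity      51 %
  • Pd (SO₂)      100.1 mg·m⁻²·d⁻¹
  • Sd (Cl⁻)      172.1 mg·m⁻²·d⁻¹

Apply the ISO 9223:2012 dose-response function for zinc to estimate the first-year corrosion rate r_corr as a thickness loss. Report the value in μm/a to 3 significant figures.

zinc: temperature factor f = -0.071·(9.7) = -0.6887
  Pd branch = 0.0129·Pd^0.44·e^(0.046·RH+f) = 0.5135 μm/a
  Cl⁻ term: 0.0175·172.1^0.57·exp(0.008·51+0.085·19.7) = 2.642
  sum: 0.5135 + 2.642 → r_corr = 3.155 μm/a

r_corr = 3.16 μm/a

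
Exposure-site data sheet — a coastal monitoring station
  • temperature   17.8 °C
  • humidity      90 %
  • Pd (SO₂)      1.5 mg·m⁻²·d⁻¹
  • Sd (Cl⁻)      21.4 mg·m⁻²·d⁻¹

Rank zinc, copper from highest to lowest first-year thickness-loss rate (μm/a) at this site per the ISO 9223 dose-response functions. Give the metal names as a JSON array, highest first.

zinc: T>10 °C ⇒ hinge -0.071·(17.8−10) = -0.5538
  Pd branch = 0.0129·Pd^0.44·e^(0.046·RH+f) = 0.5566 μm/a
  Cl⁻ term: 0.0175·21.4^0.57·exp(0.008·90+0.085·17.8) = 0.9357
  r_corr = 0.5566 + 0.9357 = 1.492 μm/a
copper: T>10 °C ⇒ hinge -0.080·(17.8−10) = -0.6240
  Pd branch = 0.0053·Pd^0.26·e^(0.059·RH+f) = 0.6385 μm/a
  Cl⁻ term: 0.01025·21.4^0.27·exp(0.036·90+0.049·17.8) = 1.432
  sum: 0.6385 + 1.432 → r_corr = 2.07 μm/a
Ordering by μm/a: copper (2.07) > zinc (1.49)

["copper", "zinc"]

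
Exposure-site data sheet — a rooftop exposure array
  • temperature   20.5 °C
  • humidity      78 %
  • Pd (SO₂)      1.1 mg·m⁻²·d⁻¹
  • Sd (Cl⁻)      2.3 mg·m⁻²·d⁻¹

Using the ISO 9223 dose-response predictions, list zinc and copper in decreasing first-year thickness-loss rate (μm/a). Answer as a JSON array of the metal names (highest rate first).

zinc: temperature factor f = -0.071·(10.5) = -0.7455
  sulphur-dioxide contribution → 0.2308 μm/a
  chloride contribution → 0.2999 μm/a
  ⇒ r_corr(zinc) = 0.5307 μm/a
copper: T>10 °C ⇒ hinge -0.080·(20.5−10) = -0.8400
  sulphur-dioxide contribution → 0.2338 μm/a
  chloride contribution → 0.5809 μm/a
  total first-year rate 0.8148 μm/a
Ordering by μm/a: copper (0.815) > zinc (0.531)

["copper", "zinc"]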